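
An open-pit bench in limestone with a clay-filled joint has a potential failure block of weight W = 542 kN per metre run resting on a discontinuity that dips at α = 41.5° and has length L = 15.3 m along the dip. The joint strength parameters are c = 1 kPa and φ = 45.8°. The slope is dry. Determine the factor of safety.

FS = 1.20

Resolving the block weight along and normal to the plane and applying the Mohr–Coulomb strength on the joint:
N' = W cosα = 542·cos41.5° = 405.9 kN/m
Driving force T = W sinα = 542·sin41.5° = 359.1 kN/m
Resisting force R = c·L + N'·tanφ = 1·15.3 + 405.9·tan45.8° = 15.3 + 417.4 = 432.7 kN/m
FS = R / T = 432.7 / 359.1 = 1.205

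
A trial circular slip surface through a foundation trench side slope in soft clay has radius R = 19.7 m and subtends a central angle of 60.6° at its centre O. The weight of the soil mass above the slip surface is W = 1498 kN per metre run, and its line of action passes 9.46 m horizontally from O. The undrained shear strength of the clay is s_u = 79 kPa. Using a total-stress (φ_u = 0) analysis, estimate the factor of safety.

Taking moments about the centre O, the resisting moment is provided by the undrained shear strength acting along the arc:
Arc length L_a = R·θ = 19.7·(60.6°·π/180) = 19.7·1.0577 = 20.84 m
M_R = s_u·L_a·R = 79·20.84·19.7 = 32427.2 kN·m/m
M_D = W·d = 1498·9.46 = 14171.1 kN·m/m
FS = M_R / M_D = 32427.2 / 14171.1 = 2.288

FS = 2.29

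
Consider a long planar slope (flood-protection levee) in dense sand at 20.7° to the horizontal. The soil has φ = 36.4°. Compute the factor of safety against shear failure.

FS = 1.95

For a dry cohesionless infinite slope the factor of safety is FS = tanφ / tanβ.
FS = tan36.4° / tan20.7° = 0.7373 / 0.3779 = 1.951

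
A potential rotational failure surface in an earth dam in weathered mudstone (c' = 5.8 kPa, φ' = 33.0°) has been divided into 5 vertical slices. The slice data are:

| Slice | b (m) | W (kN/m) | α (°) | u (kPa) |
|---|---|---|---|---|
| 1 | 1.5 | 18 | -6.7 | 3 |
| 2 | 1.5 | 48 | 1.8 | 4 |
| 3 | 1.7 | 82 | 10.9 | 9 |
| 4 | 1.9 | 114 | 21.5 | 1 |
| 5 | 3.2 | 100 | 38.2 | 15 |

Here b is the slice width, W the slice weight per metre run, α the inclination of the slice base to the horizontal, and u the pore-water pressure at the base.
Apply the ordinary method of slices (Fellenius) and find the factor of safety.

FS = 1.86

Ordinary method of slices: FS = Σ[c'·Δl_i + (W_i cosα_i − u_i·Δl_i)·tanφ'] / Σ W_i sinα_i, with Δl_i = b_i / cosα_i.
Slice 1: Δl = 1.5/cos(-6.7°) = 1.510 m; N'_1 = 18·cos(-6.7°) − 3·1.510 = 13.3; c'Δl = 8.76; W sinα = -2.1
Slice 2: Δl = 1.5/cos1.8° = 1.501 m; N'_2 = 48·cos1.8° − 4·1.501 = 42.0; c'Δl = 8.70; W sinα = 1.5
Slice 3: Δl = 1.7/cos10.9° = 1.731 m; N'_3 = 82·cos10.9° − 9·1.731 = 64.9; c'Δl = 10.04; W sinα = 15.5
Slice 4: Δl = 1.9/cos21.5° = 2.042 m; N'_4 = 114·cos21.5° − 1·2.042 = 104.0; c'Δl = 11.84; W sinα = 41.8
Slice 5: Δl = 3.2/cos38.2° = 4.072 m; N'_5 = 100·cos38.2° − 15·4.072 = 17.5; c'Δl = 23.62; W sinα = 61.8
Σc'Δl = 63.0 kN/m; ΣN' = 241.8 kN/m; ΣW sinα = 118.5 kN/m
Resisting = 63.0 + 241.8·tan33.0° = 63.0 + 157.0 = 220.0 kN/m
FS = 220.0 / 118.5 = 1.856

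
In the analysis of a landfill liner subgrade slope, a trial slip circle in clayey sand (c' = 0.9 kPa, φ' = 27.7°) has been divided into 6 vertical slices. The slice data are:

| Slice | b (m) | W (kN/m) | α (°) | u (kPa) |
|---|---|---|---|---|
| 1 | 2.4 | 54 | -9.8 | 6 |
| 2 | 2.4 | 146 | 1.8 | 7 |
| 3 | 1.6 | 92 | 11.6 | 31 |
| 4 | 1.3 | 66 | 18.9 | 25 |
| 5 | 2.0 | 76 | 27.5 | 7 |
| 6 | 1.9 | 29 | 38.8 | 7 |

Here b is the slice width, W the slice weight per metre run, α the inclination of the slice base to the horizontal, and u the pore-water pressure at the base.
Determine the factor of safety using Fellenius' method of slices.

FS = 1.86

Ordinary method of slices: FS = Σ[c'·Δl_i + (W_i cosα_i − u_i·Δl_i)·tanφ'] / Σ W_i sinα_i, with Δl_i = b_i / cosα_i.
Slice 1: Δl = 2.4/cos(-9.8°) = 2.436 m; N'_1 = 54·cos(-9.8°) − 6·2.436 = 38.6; c'Δl = 2.19; W sinα = -9.2
Slice 2: Δl = 2.4/cos1.8° = 2.401 m; N'_2 = 146·cos1.8° − 7·2.401 = 129.1; c'Δl = 2.16; W sinα = 4.6
Slice 3: Δl = 1.6/cos11.6° = 1.633 m; N'_3 = 92·cos11.6° − 31·1.633 = 39.5; c'Δl = 1.47; W sinα = 18.5
Slice 4: Δl = 1.3/cos18.9° = 1.374 m; N'_4 = 66·cos18.9° − 25·1.374 = 28.1; c'Δl = 1.24; W sinα = 21.4
Slice 5: Δl = 2.0/cos27.5° = 2.255 m; N'_5 = 76·cos27.5° − 7·2.255 = 51.6; c'Δl = 2.03; W sinα = 35.1
Slice 6: Δl = 1.9/cos38.8° = 2.438 m; N'_6 = 29·cos38.8° − 7·2.438 = 5.5; c'Δl = 2.19; W sinα = 18.2
Σc'Δl = 11.3 kN/m; ΣN' = 292.5 kN/m; ΣW sinα = 88.5 kN/m
Resisting = 11.3 + 292.5·tan27.7° = 11.3 + 153.5 = 164.8 kN/m
FS = 164.8 / 88.5 = 1.862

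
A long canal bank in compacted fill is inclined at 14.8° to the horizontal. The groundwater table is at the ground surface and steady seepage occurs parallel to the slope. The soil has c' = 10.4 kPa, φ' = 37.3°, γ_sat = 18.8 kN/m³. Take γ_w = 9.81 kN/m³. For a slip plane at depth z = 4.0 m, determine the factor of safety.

With seepage parallel to the slope and the water table at the surface, the effective normal stress on the slip plane uses the buoyant unit weight γ' = γ_sat − γ_w while the driving shear stress uses γ_sat:
FS = [c' + γ' z cos²β tanφ'] / [γ_sat z sinβ cosβ]
γ' = 18.8 − 9.81 = 8.99 kN/m³
Numerator = 10.4 + 8.99·4.0·cos²14.8°·tan37.3° = 10.4 + 8.99·4.0·0.9347·0.7618 = 36.007 kPa
Denominator = 18.8·4.0·sin14.8°·cos14.8° = 18.8·4.0·0.2554·0.9668 = 18.572 kPa
FS = 36.007 / 18.572 = 1.939

FS = 1.94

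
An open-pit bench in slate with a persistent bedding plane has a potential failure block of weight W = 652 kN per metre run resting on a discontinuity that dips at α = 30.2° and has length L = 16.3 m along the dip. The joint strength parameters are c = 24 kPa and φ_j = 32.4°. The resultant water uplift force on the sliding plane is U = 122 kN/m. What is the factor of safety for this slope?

Resolving the block weight along and normal to the plane and applying the Mohr–Coulomb strength on the joint:
N' = W cosα − U = 652·cos30.2° − 122 = 441.5 kN/m
Driving force T = W sinα = 652·sin30.2° = 328.0 kN/m
Resisting force R = c·L + N'·tanφ_j = 24·16.3 + 441.5·tan32.4° = 391.2 + 280.2 = 671.4 kN/m
FS = R / T = 671.4 / 328.0 = 2.047

FS = 2.05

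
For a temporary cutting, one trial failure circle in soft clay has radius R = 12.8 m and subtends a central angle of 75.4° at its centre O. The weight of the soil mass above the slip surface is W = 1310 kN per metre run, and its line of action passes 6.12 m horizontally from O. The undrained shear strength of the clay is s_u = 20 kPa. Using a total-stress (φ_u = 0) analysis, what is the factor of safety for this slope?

FS = 0.54

Taking moments about the centre O, the resisting moment is provided by the undrained shear strength acting along the arc:
Arc length L_a = R·θ = 12.8·(75.4°·π/180) = 12.8·1.3160 = 16.84 m
M_R = s_u·L_a·R = 20·16.84·12.8 = 4312.2 kN·m/m
M_D = W·d = 1310·6.12 = 8017.2 kN·m/m
FS = M_R / M_D = 4312.2 / 8017.2 = 0.538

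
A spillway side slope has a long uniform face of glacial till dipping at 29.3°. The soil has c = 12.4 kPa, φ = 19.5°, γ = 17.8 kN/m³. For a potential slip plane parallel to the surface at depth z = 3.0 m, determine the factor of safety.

FS = 1.18

For an infinite slope with a slip plane parallel to the surface (no pore pressure): FS = [c + γz cos²β tanφ] / [γz sinβ cosβ].
γz = 17.8·3.0 = 53.40 kN/m²
Numerator = 12.4 + 53.40·cos²29.3°·tan19.5° = 12.4 + 53.40·0.7605·0.3541 = 26.781 kPa
Denominator = 53.40·sin29.3°·cos29.3° = 53.40·0.4894·0.8721 = 22.790 kPa
FS = 26.781 / 22.790 = 1.175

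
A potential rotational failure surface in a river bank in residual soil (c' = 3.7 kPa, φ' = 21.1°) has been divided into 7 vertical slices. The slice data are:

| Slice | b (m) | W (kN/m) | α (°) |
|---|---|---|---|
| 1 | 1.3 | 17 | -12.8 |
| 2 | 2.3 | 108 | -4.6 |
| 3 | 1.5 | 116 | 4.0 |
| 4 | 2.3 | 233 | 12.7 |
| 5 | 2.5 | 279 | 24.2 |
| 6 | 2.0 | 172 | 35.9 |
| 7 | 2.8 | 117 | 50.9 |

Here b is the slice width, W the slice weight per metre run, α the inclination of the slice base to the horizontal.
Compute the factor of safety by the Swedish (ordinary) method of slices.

FS = 1.20

Ordinary method of slices: FS = Σ[c'·Δl_i + (W_i cosα_i)·tanφ'] / Σ W_i sinα_i, with Δl_i = b_i / cosα_i.
Slice 1: Δl = 1.3/cos(-12.8°) = 1.333 m; N'_1 = 17·cos(-12.8°) = 16.6; c'Δl = 4.93; W sinα = -3.8
Slice 2: Δl = 2.3/cos(-4.6°) = 2.307 m; N'_2 = 108·cos(-4.6°) = 107.7; c'Δl = 8.54; W sinα = -8.7
Slice 3: Δl = 1.5/cos4.0° = 1.504 m; N'_3 = 116·cos4.0° = 115.7; c'Δl = 5.56; W sinα = 8.1
Slice 4: Δl = 2.3/cos12.7° = 2.358 m; N'_4 = 233·cos12.7° = 227.3; c'Δl = 8.72; W sinα = 51.2
Slice 5: Δl = 2.5/cos24.2° = 2.741 m; N'_5 = 279·cos24.2° = 254.5; c'Δl = 10.14; W sinα = 114.4
Slice 6: Δl = 2.0/cos35.9° = 2.469 m; N'_6 = 172·cos35.9° = 139.3; c'Δl = 9.14; W sinα = 100.9
Slice 7: Δl = 2.8/cos50.9° = 4.440 m; N'_7 = 117·cos50.9° = 73.8; c'Δl = 16.43; W sinα = 90.8
Σc'Δl = 63.5 kN/m; ΣN' = 934.8 kN/m; ΣW sinα = 352.9 kN/m
Resisting = 63.5 + 934.8·tan21.1° = 63.5 + 360.7 = 424.2 kN/m
FS = 424.2 / 352.9 = 1.202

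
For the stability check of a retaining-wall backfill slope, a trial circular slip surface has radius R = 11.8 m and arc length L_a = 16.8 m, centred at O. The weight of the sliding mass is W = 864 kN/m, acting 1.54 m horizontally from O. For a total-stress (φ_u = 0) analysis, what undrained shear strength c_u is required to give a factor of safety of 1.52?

c_u = 10.2 kPa

FS = c_u·L_a·R / (W·d), so c_u = FS·W·d / (L_a·R).
c_u = 1.52·864·1.54 / (16.80·11.8) = 2022.5 / 198.24 = 10.20 kPa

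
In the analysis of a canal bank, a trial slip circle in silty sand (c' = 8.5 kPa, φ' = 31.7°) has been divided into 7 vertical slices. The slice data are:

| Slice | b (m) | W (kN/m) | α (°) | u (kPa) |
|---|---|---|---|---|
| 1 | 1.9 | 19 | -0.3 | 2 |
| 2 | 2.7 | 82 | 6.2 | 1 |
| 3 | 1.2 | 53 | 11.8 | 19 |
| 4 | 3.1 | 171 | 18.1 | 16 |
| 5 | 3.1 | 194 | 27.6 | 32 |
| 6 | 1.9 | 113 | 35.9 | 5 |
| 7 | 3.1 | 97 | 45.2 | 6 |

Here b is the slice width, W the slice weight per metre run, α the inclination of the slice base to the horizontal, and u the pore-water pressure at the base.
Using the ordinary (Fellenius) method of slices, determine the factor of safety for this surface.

FS = 1.41

Ordinary method of slices: FS = Σ[c'·Δl_i + (W_i cosα_i − u_i·Δl_i)·tanφ'] / Σ W_i sinα_i, with Δl_i = b_i / cosα_i.
Slice 1: Δl = 1.9/cos(-0.3°) = 1.900 m; N'_1 = 19·cos(-0.3°) − 2·1.900 = 15.2; c'Δl = 16.15; W sinα = -0.1
Slice 2: Δl = 2.7/cos6.2° = 2.716 m; N'_2 = 82·cos6.2° − 1·2.716 = 78.8; c'Δl = 23.09; W sinα = 8.9
Slice 3: Δl = 1.2/cos11.8° = 1.226 m; N'_3 = 53·cos11.8° − 19·1.226 = 28.6; c'Δl = 10.42; W sinα = 10.8
Slice 4: Δl = 3.1/cos18.1° = 3.261 m; N'_4 = 171·cos18.1° − 16·3.261 = 110.4; c'Δl = 27.72; W sinα = 53.1
Slice 5: Δl = 3.1/cos27.6° = 3.498 m; N'_5 = 194·cos27.6° − 32·3.498 = 60.0; c'Δl = 29.73; W sinα = 89.9
Slice 6: Δl = 1.9/cos35.9° = 2.346 m; N'_6 = 113·cos35.9° − 5·2.346 = 79.8; c'Δl = 19.94; W sinα = 66.3
Slice 7: Δl = 3.1/cos45.2° = 4.399 m; N'_7 = 97·cos45.2° − 6·4.399 = 42.0; c'Δl = 37.40; W sinα = 68.8
Σc'Δl = 164.4 kN/m; ΣN' = 414.7 kN/m; ΣW sinα = 297.7 kN/m
Resisting = 164.4 + 414.7·tan31.7° = 164.4 + 256.1 = 420.6 kN/m
FS = 420.6 / 297.7 = 1.413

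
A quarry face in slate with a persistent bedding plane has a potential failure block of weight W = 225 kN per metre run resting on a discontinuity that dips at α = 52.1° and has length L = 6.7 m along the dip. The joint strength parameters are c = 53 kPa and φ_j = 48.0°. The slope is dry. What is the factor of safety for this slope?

FS = 2.86

Resolving the block weight along and normal to the plane and applying the Mohr–Coulomb strength on the joint:
N' = W cosα = 225·cos52.1° = 138.2 kN/m
Driving force T = W sinα = 225·sin52.1° = 177.5 kN/m
Resisting force R = c·L + N'·tanφ_j = 53·6.7 + 138.2·tan48.0° = 355.1 + 153.5 = 508.6 kN/m
FS = R / T = 508.6 / 177.5 = 2.865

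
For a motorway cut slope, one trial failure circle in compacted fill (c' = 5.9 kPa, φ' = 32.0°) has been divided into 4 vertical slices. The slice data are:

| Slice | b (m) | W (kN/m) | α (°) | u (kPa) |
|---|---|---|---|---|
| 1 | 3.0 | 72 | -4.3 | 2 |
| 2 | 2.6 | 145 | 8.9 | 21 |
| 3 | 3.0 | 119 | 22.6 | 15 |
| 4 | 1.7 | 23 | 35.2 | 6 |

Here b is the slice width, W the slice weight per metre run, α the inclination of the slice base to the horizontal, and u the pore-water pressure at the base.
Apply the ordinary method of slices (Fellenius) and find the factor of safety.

FS = 2.67

Ordinary method of slices: FS = Σ[c'·Δl_i + (W_i cosα_i − u_i·Δl_i)·tanφ'] / Σ W_i sinα_i, with Δl_i = b_i / cosα_i.
Slice 1: Δl = 3.0/cos(-4.3°) = 3.008 m; N'_1 = 72·cos(-4.3°) − 2·3.008 = 65.8; c'Δl = 17.75; W sinα = -5.4
Slice 2: Δl = 2.6/cos8.9° = 2.632 m; N'_2 = 145·cos8.9° − 21·2.632 = 88.0; c'Δl = 15.53; W sinα = 22.4
Slice 3: Δl = 3.0/cos22.6° = 3.250 m; N'_3 = 119·cos22.6° − 15·3.250 = 61.1; c'Δl = 19.17; W sinα = 45.7
Slice 4: Δl = 1.7/cos35.2° = 2.080 m; N'_4 = 23·cos35.2° − 6·2.080 = 6.3; c'Δl = 12.27; W sinα = 13.3
Σc'Δl = 64.7 kN/m; ΣN' = 221.2 kN/m; ΣW sinα = 76.0 kN/m
Resisting = 64.7 + 221.2·tan32.0° = 64.7 + 138.2 = 202.9 kN/m
FS = 202.9 / 76.0 = 2.669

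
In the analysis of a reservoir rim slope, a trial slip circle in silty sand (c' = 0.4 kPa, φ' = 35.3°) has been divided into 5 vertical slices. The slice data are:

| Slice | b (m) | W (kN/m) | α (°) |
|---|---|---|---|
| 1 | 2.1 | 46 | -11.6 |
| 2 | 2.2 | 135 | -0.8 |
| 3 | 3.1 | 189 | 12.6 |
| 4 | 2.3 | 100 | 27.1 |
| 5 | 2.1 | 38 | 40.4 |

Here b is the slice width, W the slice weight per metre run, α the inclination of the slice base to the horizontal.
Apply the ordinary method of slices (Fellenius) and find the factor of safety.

Ordinary method of slices: FS = Σ[c'·Δl_i + (W_i cosα_i)·tanφ'] / Σ W_i sinα_i, with Δl_i = b_i / cosα_i.
Slice 1: Δl = 2.1/cos(-11.6°) = 2.144 m; N'_1 = 46·cos(-11.6°) = 45.1; c'Δl = 0.86; W sinα = -9.2
Slice 2: Δl = 2.2/cos(-0.8°) = 2.200 m; N'_2 = 135·cos(-0.8°) = 135.0; c'Δl = 0.88; W sinα = -1.9
Slice 3: Δl = 3.1/cos12.6° = 3.177 m; N'_3 = 189·cos12.6° = 184.4; c'Δl = 1.27; W sinα = 41.2
Slice 4: Δl = 2.3/cos27.1° = 2.584 m; N'_4 = 100·cos27.1° = 89.0; c'Δl = 1.03; W sinα = 45.6
Slice 5: Δl = 2.1/cos40.4° = 2.758 m; N'_5 = 38·cos40.4° = 28.9; c'Δl = 1.10; W sinα = 24.6
Σc'Δl = 5.1 kN/m; ΣN' = 482.5 kN/m; ΣW sinα = 100.3 kN/m
Resisting = 5.1 + 482.5·tan35.3° = 5.1 + 341.6 = 346.7 kN/m
FS = 346.7 / 100.3 = 3.458

FS = 3.46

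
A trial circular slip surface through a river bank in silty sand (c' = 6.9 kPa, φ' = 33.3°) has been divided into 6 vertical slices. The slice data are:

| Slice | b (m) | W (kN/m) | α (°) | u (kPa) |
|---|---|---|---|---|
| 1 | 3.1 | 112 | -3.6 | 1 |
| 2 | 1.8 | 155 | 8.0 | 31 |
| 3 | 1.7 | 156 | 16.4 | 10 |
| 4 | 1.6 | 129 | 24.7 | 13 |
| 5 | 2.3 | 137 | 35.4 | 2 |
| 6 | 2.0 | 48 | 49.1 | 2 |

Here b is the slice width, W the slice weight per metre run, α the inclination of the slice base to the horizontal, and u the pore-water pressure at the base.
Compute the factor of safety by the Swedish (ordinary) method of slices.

FS = 2.06

Ordinary method of slices: FS = Σ[c'·Δl_i + (W_i cosα_i − u_i·Δl_i)·tanφ'] / Σ W_i sinα_i, with Δl_i = b_i / cosα_i.
Slice 1: Δl = 3.1/cos(-3.6°) = 3.106 m; N'_1 = 112·cos(-3.6°) − 1·3.106 = 108.7; c'Δl = 21.43; W sinα = -7.0
Slice 2: Δl = 1.8/cos8.0° = 1.818 m; N'_2 = 155·cos8.0° − 31·1.818 = 97.1; c'Δl = 12.54; W sinα = 21.6
Slice 3: Δl = 1.7/cos16.4° = 1.772 m; N'_3 = 156·cos16.4° − 10·1.772 = 131.9; c'Δl = 12.23; W sinα = 44.0
Slice 4: Δl = 1.6/cos24.7° = 1.761 m; N'_4 = 129·cos24.7° − 13·1.761 = 94.3; c'Δl = 12.15; W sinα = 53.9
Slice 5: Δl = 2.3/cos35.4° = 2.822 m; N'_5 = 137·cos35.4° − 2·2.822 = 106.0; c'Δl = 19.47; W sinα = 79.4
Slice 6: Δl = 2.0/cos49.1° = 3.055 m; N'_6 = 48·cos49.1° − 2·3.055 = 25.3; c'Δl = 21.08; W sinα = 36.3
Σc'Δl = 98.9 kN/m; ΣN' = 563.4 kN/m; ΣW sinα = 228.1 kN/m
Resisting = 98.9 + 563.4·tan33.3° = 98.9 + 370.1 = 469.0 kN/m
FS = 469.0 / 228.1 = 2.056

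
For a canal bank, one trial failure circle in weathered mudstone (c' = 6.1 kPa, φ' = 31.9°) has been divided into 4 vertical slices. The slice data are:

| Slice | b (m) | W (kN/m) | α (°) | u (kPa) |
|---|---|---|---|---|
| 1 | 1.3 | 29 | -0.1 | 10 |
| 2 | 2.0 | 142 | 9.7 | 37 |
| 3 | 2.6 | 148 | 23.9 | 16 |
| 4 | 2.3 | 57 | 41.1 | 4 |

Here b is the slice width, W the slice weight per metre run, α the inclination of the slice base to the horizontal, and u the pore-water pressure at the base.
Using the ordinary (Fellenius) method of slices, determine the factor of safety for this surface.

FS = 1.50

Ordinary method of slices: FS = Σ[c'·Δl_i + (W_i cosα_i − u_i·Δl_i)·tanφ'] / Σ W_i sinα_i, with Δl_i = b_i / cosα_i.
Slice 1: Δl = 1.3/cos(-0.1°) = 1.300 m; N'_1 = 29·cos(-0.1°) − 10·1.300 = 16.0; c'Δl = 7.93; W sinα = -0.1
Slice 2: Δl = 2.0/cos9.7° = 2.029 m; N'_2 = 142·cos9.7° − 37·2.029 = 64.9; c'Δl = 12.38; W sinα = 23.9
Slice 3: Δl = 2.6/cos23.9° = 2.844 m; N'_3 = 148·cos23.9° − 16·2.844 = 89.8; c'Δl = 17.35; W sinα = 60.0
Slice 4: Δl = 2.3/cos41.1° = 3.052 m; N'_4 = 57·cos41.1° − 4·3.052 = 30.7; c'Δl = 18.62; W sinα = 37.5
Σc'Δl = 56.3 kN/m; ΣN' = 201.4 kN/m; ΣW sinα = 121.3 kN/m
Resisting = 56.3 + 201.4·tan31.9° = 56.3 + 125.4 = 181.7 kN/m
FS = 181.7 / 121.3 = 1.498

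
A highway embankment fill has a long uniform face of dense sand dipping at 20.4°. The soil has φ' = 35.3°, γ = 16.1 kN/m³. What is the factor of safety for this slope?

FS = 1.90

For a dry cohesionless infinite slope the factor of safety is FS = tanφ' / tanβ.
FS = tan35.3° / tan20.4° = 0.7080 / 0.3719 = 1.904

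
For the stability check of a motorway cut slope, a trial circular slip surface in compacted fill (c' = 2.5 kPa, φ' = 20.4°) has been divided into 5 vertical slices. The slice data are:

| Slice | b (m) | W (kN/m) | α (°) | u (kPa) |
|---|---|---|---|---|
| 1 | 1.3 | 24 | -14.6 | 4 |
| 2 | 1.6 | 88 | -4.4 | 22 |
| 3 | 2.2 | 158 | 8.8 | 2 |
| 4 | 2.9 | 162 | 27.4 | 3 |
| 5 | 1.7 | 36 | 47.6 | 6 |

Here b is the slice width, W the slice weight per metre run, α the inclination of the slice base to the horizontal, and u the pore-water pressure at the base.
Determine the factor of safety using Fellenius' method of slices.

Ordinary method of slices: FS = Σ[c'·Δl_i + (W_i cosα_i − u_i·Δl_i)·tanφ'] / Σ W_i sinα_i, with Δl_i = b_i / cosα_i.
Slice 1: Δl = 1.3/cos(-14.6°) = 1.343 m; N'_1 = 24·cos(-14.6°) − 4·1.343 = 17.9; c'Δl = 3.36; W sinα = -6.0
Slice 2: Δl = 1.6/cos(-4.4°) = 1.605 m; N'_2 = 88·cos(-4.4°) − 22·1.605 = 52.4; c'Δl = 4.01; W sinα = -6.8
Slice 3: Δl = 2.2/cos8.8° = 2.226 m; N'_3 = 158·cos8.8° − 2·2.226 = 151.7; c'Δl = 5.57; W sinα = 24.2
Slice 4: Δl = 2.9/cos27.4° = 3.266 m; N'_4 = 162·cos27.4° − 3·3.266 = 134.0; c'Δl = 8.17; W sinα = 74.6
Slice 5: Δl = 1.7/cos47.6° = 2.521 m; N'_5 = 36·cos47.6° − 6·2.521 = 9.1; c'Δl = 6.30; W sinα = 26.6
Σc'Δl = 27.4 kN/m; ΣN' = 365.2 kN/m; ΣW sinα = 112.5 kN/m
Resisting = 27.4 + 365.2·tan20.4° = 27.4 + 135.8 = 163.2 kN/m
FS = 163.2 / 112.5 = 1.451

FS = 1.45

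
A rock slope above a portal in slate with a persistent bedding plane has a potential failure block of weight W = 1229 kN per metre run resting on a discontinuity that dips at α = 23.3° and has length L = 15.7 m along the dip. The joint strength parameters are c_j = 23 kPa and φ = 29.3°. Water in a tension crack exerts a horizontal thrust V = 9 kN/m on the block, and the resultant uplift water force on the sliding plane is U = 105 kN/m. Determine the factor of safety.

Resolving the block weight along and normal to the plane and applying the Mohr–Coulomb strength on the joint:
N' = W cosα − U − V sinα = 1229·cos23.3° − 105 − 9·sin23.3° = 1020.2 kN/m
Driving force T = W sinα + V cosα = 1229·sin23.3° + 9·cos23.3° = 494.4 kN/m
Resisting force R = c_j·L + N'·tanφ = 23·15.7 + 1020.2·tan29.3° = 361.1 + 572.5 = 933.6 kN/m
FS = R / T = 933.6 / 494.4 = 1.888

FS = 1.89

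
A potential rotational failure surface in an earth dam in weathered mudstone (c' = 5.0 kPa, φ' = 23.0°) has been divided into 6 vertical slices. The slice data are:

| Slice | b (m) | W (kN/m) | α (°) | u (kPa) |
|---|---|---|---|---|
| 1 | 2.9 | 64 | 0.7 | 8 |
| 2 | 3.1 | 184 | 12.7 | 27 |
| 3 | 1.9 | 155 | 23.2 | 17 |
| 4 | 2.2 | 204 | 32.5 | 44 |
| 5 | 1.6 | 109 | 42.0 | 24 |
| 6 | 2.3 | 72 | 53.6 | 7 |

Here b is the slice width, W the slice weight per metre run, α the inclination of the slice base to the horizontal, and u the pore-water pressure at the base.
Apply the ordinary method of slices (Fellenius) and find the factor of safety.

FS = 0.67

Ordinary method of slices: FS = Σ[c'·Δl_i + (W_i cosα_i − u_i·Δl_i)·tanφ'] / Σ W_i sinα_i, with Δl_i = b_i / cosα_i.
Slice 1: Δl = 2.9/cos0.7° = 2.900 m; N'_1 = 64·cos0.7° − 8·2.900 = 40.8; c'Δl = 14.50; W sinα = 0.8
Slice 2: Δl = 3.1/cos12.7° = 3.178 m; N'_2 = 184·cos12.7° − 27·3.178 = 93.7; c'Δl = 15.89; W sinα = 40.5
Slice 3: Δl = 1.9/cos23.2° = 2.067 m; N'_3 = 155·cos23.2° − 17·2.067 = 107.3; c'Δl = 10.34; W sinα = 61.1
Slice 4: Δl = 2.2/cos32.5° = 2.609 m; N'_4 = 204·cos32.5° − 44·2.609 = 57.3; c'Δl = 13.04; W sinα = 109.6
Slice 5: Δl = 1.6/cos42.0° = 2.153 m; N'_5 = 109·cos42.0° − 24·2.153 = 29.3; c'Δl = 10.77; W sinα = 72.9
Slice 6: Δl = 2.3/cos53.6° = 3.876 m; N'_6 = 72·cos53.6° − 7·3.876 = 15.6; c'Δl = 19.38; W sinα = 58.0
Σc'Δl = 83.9 kN/m; ΣN' = 344.0 kN/m; ΣW sinα = 342.8 kN/m
Resisting = 83.9 + 344.0·tan23.0° = 83.9 + 146.0 = 229.9 kN/m
FS = 229.9 / 342.8 = 0.671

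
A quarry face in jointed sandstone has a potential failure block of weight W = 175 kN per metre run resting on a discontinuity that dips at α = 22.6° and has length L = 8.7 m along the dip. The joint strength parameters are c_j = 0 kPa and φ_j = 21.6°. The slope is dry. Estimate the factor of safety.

FS = 0.95

Resolving the block weight along and normal to the plane and applying the Mohr–Coulomb strength on the joint:
N' = W cosα = 175·cos22.6° = 161.6 kN/m
Driving force T = W sinα = 175·sin22.6° = 67.3 kN/m
Resisting force R = c_j·L + N'·tanφ_j = 0·8.7 + 161.6·tan21.6° = 0.0 + 64.0 = 64.0 kN/m
FS = R / T = 64.0 / 67.3 = 0.951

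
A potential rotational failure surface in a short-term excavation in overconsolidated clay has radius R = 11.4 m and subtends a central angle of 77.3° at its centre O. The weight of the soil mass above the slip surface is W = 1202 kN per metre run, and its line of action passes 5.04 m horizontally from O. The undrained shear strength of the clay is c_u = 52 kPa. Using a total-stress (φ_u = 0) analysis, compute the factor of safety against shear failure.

FS = 1.50

Taking moments about the centre O, the resisting moment is provided by the undrained shear strength acting along the arc:
Arc length L_a = R·θ = 11.4·(77.3°·π/180) = 11.4·1.3491 = 15.38 m
M_R = c_u·L_a·R = 52·15.38·11.4 = 9117.4 kN·m/m
M_D = W·d = 1202·5.04 = 6058.1 kN·m/m
FS = M_R / M_D = 9117.4 / 6058.1 = 1.505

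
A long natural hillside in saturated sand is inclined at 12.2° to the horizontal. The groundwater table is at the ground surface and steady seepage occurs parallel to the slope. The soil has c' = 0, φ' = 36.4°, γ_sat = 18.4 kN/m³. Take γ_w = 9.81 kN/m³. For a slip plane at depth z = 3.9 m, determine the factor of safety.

FS = 1.59

With seepage parallel to the slope and the water table at the surface, the effective normal stress on the slip plane uses the buoyant unit weight γ' = γ_sat − γ_w while the driving shear stress uses γ_sat:
FS = [c' + γ' z cos²β tanφ'] / [γ_sat z sinβ cosβ]
(For c' = 0 this reduces to FS = (γ'/γ_sat)·tanφ'/tanβ.)
γ' = 18.4 − 9.81 = 8.59 kN/m³
Numerator = 0.0 + 8.59·3.9·cos²12.2°·tan36.4° = 0.0 + 8.59·3.9·0.9553·0.7373 = 23.596 kPa
Denominator = 18.4·3.9·sin12.2°·cos12.2° = 18.4·3.9·0.2113·0.9774 = 14.822 kPa
FS = 23.596 / 14.822 = 1.592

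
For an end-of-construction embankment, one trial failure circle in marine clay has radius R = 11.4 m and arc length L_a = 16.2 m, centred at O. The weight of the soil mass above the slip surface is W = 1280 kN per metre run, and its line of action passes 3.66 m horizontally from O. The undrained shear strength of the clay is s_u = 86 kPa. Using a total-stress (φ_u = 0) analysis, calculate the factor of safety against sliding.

FS = 3.39

Taking moments about the centre O, the resisting moment is provided by the undrained shear strength acting along the arc:
M_R = s_u·L_a·R = 86·16.20·11.4 = 15882.5 kN·m/m
M_D = W·d = 1280·3.66 = 4684.8 kN·m/m
FS = M_R / M_D = 15882.5 / 4684.8 = 3.390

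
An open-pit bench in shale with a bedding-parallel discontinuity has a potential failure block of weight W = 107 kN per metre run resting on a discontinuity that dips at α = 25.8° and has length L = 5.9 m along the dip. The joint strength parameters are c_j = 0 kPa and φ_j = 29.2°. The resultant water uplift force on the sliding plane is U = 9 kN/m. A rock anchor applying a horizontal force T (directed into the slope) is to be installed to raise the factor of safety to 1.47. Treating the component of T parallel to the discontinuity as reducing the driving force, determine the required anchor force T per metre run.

Resolving forces along and normal to the sliding plane, with the horizontal anchor force T adding T·sinα to the effective normal force and T·cosα acting up the plane against the driving force:
FS = [c_jL + (W cosα − U + T sinα) tanφ_j] / [W sinα − T cosα]
Without the anchor: N' = 87.3 kN/m, driving T_d = 46.6 kN/m, resisting R = 0·5.9 + 87.3·tan29.2° = 48.8 kN/m, FS = 1.05.
Setting FS = 1.47 and solving for T:
1.47·(46.6 − T cos25.8°) = 48.8 + T sin25.8°·tan29.2°
T·(sin25.8°·tan29.2° + 1.47·cos25.8°) = 1.47·46.6 − 48.8
T·(0.4352·0.5589 + 1.47·0.9003) = 68.5 − 48.8 = 19.6
T·1.5667 = 19.6
T = 12.5 kN/m

T = 13 kN/m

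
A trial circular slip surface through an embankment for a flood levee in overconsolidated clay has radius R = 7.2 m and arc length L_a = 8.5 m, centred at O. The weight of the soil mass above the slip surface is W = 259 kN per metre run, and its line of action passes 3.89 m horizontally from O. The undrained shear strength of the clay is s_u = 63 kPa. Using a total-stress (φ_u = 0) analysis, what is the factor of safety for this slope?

FS = 3.83

Taking moments about the centre O, the resisting moment is provided by the undrained shear strength acting along the arc:
M_R = s_u·L_a·R = 63·8.50·7.2 = 3855.6 kN·m/m
M_D = W·d = 259·3.89 = 1007.5 kN·m/m
FS = M_R / M_D = 3855.6 / 1007.5 = 3.827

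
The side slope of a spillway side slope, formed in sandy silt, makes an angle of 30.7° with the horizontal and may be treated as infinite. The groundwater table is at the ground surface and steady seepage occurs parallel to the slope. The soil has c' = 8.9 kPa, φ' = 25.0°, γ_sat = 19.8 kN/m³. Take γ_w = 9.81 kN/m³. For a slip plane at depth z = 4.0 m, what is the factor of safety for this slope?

With seepage parallel to the slope and the water table at the surface, the effective normal stress on the slip plane uses the buoyant unit weight γ' = γ_sat − γ_w while the driving shear stress uses γ_sat:
FS = [c' + γ' z cos²β tanφ'] / [γ_sat z sinβ cosβ]
γ' = 19.8 − 9.81 = 9.99 kN/m³
Numerator = 8.9 + 9.99·4.0·cos²30.7°·tan25.0° = 8.9 + 9.99·4.0·0.7393·0.4663 = 22.677 kPa
Denominator = 19.8·4.0·sin30.7°·cos30.7° = 19.8·4.0·0.5105·0.8599 = 34.768 kPa
FS = 22.677 / 34.768 = 0.652

FS = 0.65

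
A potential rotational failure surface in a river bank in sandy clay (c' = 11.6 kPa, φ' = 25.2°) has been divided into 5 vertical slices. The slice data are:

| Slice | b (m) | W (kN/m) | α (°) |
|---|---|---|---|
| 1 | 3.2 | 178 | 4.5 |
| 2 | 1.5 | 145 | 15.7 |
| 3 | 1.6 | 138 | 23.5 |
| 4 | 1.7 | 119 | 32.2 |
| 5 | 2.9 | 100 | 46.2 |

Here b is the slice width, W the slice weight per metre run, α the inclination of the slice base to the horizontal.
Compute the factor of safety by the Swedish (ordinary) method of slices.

FS = 1.79

Ordinary method of slices: FS = Σ[c'·Δl_i + (W_i cosα_i)·tanφ'] / Σ W_i sinα_i, with Δl_i = b_i / cosα_i.
Slice 1: Δl = 3.2/cos4.5° = 3.210 m; N'_1 = 178·cos4.5° = 177.5; c'Δl = 37.23; W sinα = 14.0
Slice 2: Δl = 1.5/cos15.7° = 1.558 m; N'_2 = 145·cos15.7° = 139.6; c'Δl = 18.07; W sinα = 39.2
Slice 3: Δl = 1.6/cos23.5° = 1.745 m; N'_3 = 138·cos23.5° = 126.6; c'Δl = 20.24; W sinα = 55.0
Slice 4: Δl = 1.7/cos32.2° = 2.009 m; N'_4 = 119·cos32.2° = 100.7; c'Δl = 23.30; W sinα = 63.4
Slice 5: Δl = 2.9/cos46.2° = 4.190 m; N'_5 = 100·cos46.2° = 69.2; c'Δl = 48.60; W sinα = 72.2
Σc'Δl = 147.5 kN/m; ΣN' = 613.5 kN/m; ΣW sinα = 243.8 kN/m
Resisting = 147.5 + 613.5·tan25.2° = 147.5 + 288.7 = 436.1 kN/m
FS = 436.1 / 243.8 = 1.789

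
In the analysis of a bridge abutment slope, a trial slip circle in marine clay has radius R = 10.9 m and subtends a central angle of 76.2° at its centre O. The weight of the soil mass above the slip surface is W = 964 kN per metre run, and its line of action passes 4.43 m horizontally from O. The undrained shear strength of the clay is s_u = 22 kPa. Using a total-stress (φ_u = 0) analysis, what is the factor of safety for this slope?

Taking moments about the centre O, the resisting moment is provided by the undrained shear strength acting along the arc:
Arc length L_a = R·θ = 10.9·(76.2°·π/180) = 10.9·1.3299 = 14.50 m
M_R = s_u·L_a·R = 22·14.50·10.9 = 3476.2 kN·m/m
M_D = W·d = 964·4.43 = 4270.5 kN·m/m
FS = M_R / M_D = 3476.2 / 4270.5 = 0.814

FS = 0.81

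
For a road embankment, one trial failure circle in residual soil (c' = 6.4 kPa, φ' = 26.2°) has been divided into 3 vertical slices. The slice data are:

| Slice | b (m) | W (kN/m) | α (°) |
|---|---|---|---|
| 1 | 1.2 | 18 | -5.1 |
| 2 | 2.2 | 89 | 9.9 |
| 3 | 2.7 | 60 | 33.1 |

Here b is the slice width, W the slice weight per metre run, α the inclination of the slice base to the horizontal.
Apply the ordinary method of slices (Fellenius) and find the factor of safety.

FS = 2.57

Ordinary method of slices: FS = Σ[c'·Δl_i + (W_i cosα_i)·tanφ'] / Σ W_i sinα_i, with Δl_i = b_i / cosα_i.
Slice 1: Δl = 1.2/cos(-5.1°) = 1.205 m; N'_1 = 18·cos(-5.1°) = 17.9; c'Δl = 7.71; W sinα = -1.6
Slice 2: Δl = 2.2/cos9.9° = 2.233 m; N'_2 = 89·cos9.9° = 87.7; c'Δl = 14.29; W sinα = 15.3
Slice 3: Δl = 2.7/cos33.1° = 3.223 m; N'_3 = 60·cos33.1° = 50.3; c'Δl = 20.63; W sinα = 32.8
Σc'Δl = 42.6 kN/m; ΣN' = 155.9 kN/m; ΣW sinα = 46.5 kN/m
Resisting = 42.6 + 155.9·tan26.2° = 42.6 + 76.7 = 119.3 kN/m
FS = 119.3 / 46.5 = 2.568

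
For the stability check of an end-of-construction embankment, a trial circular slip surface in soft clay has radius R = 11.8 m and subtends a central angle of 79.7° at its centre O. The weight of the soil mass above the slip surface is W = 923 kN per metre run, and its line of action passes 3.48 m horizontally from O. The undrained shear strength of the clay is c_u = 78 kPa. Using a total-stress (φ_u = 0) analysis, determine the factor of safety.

FS = 4.70

Taking moments about the centre O, the resisting moment is provided by the undrained shear strength acting along the arc:
Arc length L_a = R·θ = 11.8·(79.7°·π/180) = 11.8·1.3910 = 16.41 m
M_R = c_u·L_a·R = 78·16.41·11.8 = 15107.6 kN·m/m
M_D = W·d = 923·3.48 = 3212.0 kN·m/m
FS = M_R / M_D = 15107.6 / 3212.0 = 4.703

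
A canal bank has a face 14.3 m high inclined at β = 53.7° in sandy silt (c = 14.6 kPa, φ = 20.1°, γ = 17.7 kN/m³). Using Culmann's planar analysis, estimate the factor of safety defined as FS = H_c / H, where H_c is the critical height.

FS = 1.05

H_c = (4c/γ) · sinβ cosφ / [1 − cos(β − φ)]
    = (4·14.6/17.7) · sin53.7°·cos20.1° / [1 − cos33.6°]
    = 3.299 · 0.7568 / 0.1671 = 14.95 m
FS = H_c / H = 14.95 / 14.3 = 1.045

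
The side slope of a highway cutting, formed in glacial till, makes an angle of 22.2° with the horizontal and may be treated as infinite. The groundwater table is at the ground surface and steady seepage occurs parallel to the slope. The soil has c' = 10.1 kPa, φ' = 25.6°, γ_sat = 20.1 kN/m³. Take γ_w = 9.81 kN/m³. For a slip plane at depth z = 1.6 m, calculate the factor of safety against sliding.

FS = 1.50

With seepage parallel to the slope and the water table at the surface, the effective normal stress on the slip plane uses the buoyant unit weight γ' = γ_sat − γ_w while the driving shear stress uses γ_sat:
FS = [c' + γ' z cos²β tanφ'] / [γ_sat z sinβ cosβ]
γ' = 20.1 − 9.81 = 10.29 kN/m³
Numerator = 10.1 + 10.29·1.6·cos²22.2°·tan25.6° = 10.1 + 10.29·1.6·0.8572·0.4791 = 16.862 kPa
Denominator = 20.1·1.6·sin22.2°·cos22.2° = 20.1·1.6·0.3778·0.9259 = 11.251 kPa
FS = 16.862 / 11.251 = 1.499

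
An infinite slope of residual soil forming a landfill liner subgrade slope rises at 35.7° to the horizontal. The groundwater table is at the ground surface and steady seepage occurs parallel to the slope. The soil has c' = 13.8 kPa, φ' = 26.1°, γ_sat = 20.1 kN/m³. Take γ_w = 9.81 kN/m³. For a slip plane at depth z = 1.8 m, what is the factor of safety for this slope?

FS = 1.15

With seepage parallel to the slope and the water table at the surface, the effective normal stress on the slip plane uses the buoyant unit weight γ' = γ_sat − γ_w while the driving shear stress uses γ_sat:
FS = [c' + γ' z cos²β tanφ'] / [γ_sat z sinβ cosβ]
γ' = 20.1 − 9.81 = 10.29 kN/m³
Numerator = 13.8 + 10.29·1.8·cos²35.7°·tan26.1° = 13.8 + 10.29·1.8·0.6595·0.4899 = 19.784 kPa
Denominator = 20.1·1.8·sin35.7°·cos35.7° = 20.1·1.8·0.5835·0.8121 = 17.145 kPa
FS = 19.784 / 17.145 = 1.154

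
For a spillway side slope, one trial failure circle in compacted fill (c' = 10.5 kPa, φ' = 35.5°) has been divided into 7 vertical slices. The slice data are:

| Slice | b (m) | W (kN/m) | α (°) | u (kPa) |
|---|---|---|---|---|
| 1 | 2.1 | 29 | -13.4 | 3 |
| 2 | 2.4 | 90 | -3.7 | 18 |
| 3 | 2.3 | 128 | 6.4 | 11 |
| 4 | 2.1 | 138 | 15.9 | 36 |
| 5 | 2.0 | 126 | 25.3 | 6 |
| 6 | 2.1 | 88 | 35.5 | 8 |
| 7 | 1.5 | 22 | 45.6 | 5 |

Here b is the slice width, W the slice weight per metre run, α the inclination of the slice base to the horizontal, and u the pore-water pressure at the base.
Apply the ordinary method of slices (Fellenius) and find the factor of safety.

FS = 2.74

Ordinary method of slices: FS = Σ[c'·Δl_i + (W_i cosα_i − u_i·Δl_i)·tanφ'] / Σ W_i sinα_i, with Δl_i = b_i / cosα_i.
Slice 1: Δl = 2.1/cos(-13.4°) = 2.159 m; N'_1 = 29·cos(-13.4°) − 3·2.159 = 21.7; c'Δl = 22.67; W sinα = -6.7
Slice 2: Δl = 2.4/cos(-3.7°) = 2.405 m; N'_2 = 90·cos(-3.7°) − 18·2.405 = 46.5; c'Δl = 25.25; W sinα = -5.8
Slice 3: Δl = 2.3/cos6.4° = 2.314 m; N'_3 = 128·cos6.4° − 11·2.314 = 101.7; c'Δl = 24.30; W sinα = 14.3
Slice 4: Δl = 2.1/cos15.9° = 2.184 m; N'_4 = 138·cos15.9° − 36·2.184 = 54.1; c'Δl = 22.93; W sinα = 37.8
Slice 5: Δl = 2.0/cos25.3° = 2.212 m; N'_5 = 126·cos25.3° − 6·2.212 = 100.6; c'Δl = 23.23; W sinα = 53.8
Slice 6: Δl = 2.1/cos35.5° = 2.579 m; N'_6 = 88·cos35.5° − 8·2.579 = 51.0; c'Δl = 27.08; W sinα = 51.1
Slice 7: Δl = 1.5/cos45.6° = 2.144 m; N'_7 = 22·cos45.6° − 5·2.144 = 4.7; c'Δl = 22.51; W sinα = 15.7
Σc'Δl = 168.0 kN/m; ΣN' = 380.4 kN/m; ΣW sinα = 160.2 kN/m
Resisting = 168.0 + 380.4·tan35.5° = 168.0 + 271.4 = 439.3 kN/m
FS = 439.3 / 160.2 = 2.742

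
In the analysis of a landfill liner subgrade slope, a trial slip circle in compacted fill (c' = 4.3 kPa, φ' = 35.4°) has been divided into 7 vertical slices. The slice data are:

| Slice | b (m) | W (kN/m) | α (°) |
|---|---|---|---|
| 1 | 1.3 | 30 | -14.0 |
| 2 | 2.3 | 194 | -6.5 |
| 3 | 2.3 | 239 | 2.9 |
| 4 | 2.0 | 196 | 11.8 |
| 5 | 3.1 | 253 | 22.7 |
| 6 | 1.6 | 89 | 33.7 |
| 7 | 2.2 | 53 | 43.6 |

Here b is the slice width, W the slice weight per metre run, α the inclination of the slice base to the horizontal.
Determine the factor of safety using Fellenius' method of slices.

Ordinary method of slices: FS = Σ[c'·Δl_i + (W_i cosα_i)·tanφ'] / Σ W_i sinα_i, with Δl_i = b_i / cosα_i.
Slice 1: Δl = 1.3/cos(-14.0°) = 1.340 m; N'_1 = 30·cos(-14.0°) = 29.1; c'Δl = 5.76; W sinα = -7.3
Slice 2: Δl = 2.3/cos(-6.5°) = 2.315 m; N'_2 = 194·cos(-6.5°) = 192.8; c'Δl = 9.95; W sinα = -22.0
Slice 3: Δl = 2.3/cos2.9° = 2.303 m; N'_3 = 239·cos2.9° = 238.7; c'Δl = 9.90; W sinα = 12.1
Slice 4: Δl = 2.0/cos11.8° = 2.043 m; N'_4 = 196·cos11.8° = 191.9; c'Δl = 8.79; W sinα = 40.1
Slice 5: Δl = 3.1/cos22.7° = 3.360 m; N'_5 = 253·cos22.7° = 233.4; c'Δl = 14.45; W sinα = 97.6
Slice 6: Δl = 1.6/cos33.7° = 1.923 m; N'_6 = 89·cos33.7° = 74.0; c'Δl = 8.27; W sinα = 49.4
Slice 7: Δl = 2.2/cos43.6° = 3.038 m; N'_7 = 53·cos43.6° = 38.4; c'Δl = 13.06; W sinα = 36.5
Σc'Δl = 70.2 kN/m; ΣN' = 998.2 kN/m; ΣW sinα = 206.5 kN/m
Resisting = 70.2 + 998.2·tan35.4° = 70.2 + 709.4 = 779.6 kN/m
FS = 779.6 / 206.5 = 3.775

FS = 3.77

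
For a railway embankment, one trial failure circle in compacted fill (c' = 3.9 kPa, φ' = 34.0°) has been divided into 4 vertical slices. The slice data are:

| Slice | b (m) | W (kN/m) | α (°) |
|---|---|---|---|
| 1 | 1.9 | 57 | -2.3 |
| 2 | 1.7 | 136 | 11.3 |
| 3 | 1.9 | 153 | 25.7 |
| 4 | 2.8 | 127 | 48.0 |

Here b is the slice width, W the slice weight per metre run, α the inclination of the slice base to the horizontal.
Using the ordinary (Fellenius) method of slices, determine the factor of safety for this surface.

FS = 1.71

Ordinary method of slices: FS = Σ[c'·Δl_i + (W_i cosα_i)·tanφ'] / Σ W_i sinα_i, with Δl_i = b_i / cosα_i.
Slice 1: Δl = 1.9/cos(-2.3°) = 1.902 m; N'_1 = 57·cos(-2.3°) = 57.0; c'Δl = 7.42; W sinα = -2.3
Slice 2: Δl = 1.7/cos11.3° = 1.734 m; N'_2 = 136·cos11.3° = 133.4; c'Δl = 6.76; W sinα = 26.6
Slice 3: Δl = 1.9/cos25.7° = 2.109 m; N'_3 = 153·cos25.7° = 137.9; c'Δl = 8.22; W sinα = 66.3
Slice 4: Δl = 2.8/cos48.0° = 4.185 m; N'_4 = 127·cos48.0° = 85.0; c'Δl = 16.32; W sinα = 94.4
Σc'Δl = 38.7 kN/m; ΣN' = 413.2 kN/m; ΣW sinα = 185.1 kN/m
Resisting = 38.7 + 413.2·tan34.0° = 38.7 + 278.7 = 317.4 kN/m
FS = 317.4 / 185.1 = 1.715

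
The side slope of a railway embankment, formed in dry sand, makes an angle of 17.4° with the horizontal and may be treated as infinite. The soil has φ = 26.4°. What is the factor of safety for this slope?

For a dry cohesionless infinite slope the factor of safety is FS = tanφ / tanβ.
FS = tan26.4° / tan17.4° = 0.4964 / 0.3134 = 1.584

FS = 1.58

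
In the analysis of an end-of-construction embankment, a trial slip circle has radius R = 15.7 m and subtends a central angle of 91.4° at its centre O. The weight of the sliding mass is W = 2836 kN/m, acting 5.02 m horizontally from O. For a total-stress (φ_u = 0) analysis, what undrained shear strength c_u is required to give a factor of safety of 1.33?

FS = c_u·L_a·R / (W·d), so c_u = FS·W·d / (L_a·R).
Arc length L_a = R·θ = 15.7·(91.4°·π/180) = 15.7·1.5952 = 25.05 m
c_u = 1.33·2836·5.02 / (25.05·15.7) = 18934.8 / 393.21 = 48.15 kPa

c_u = 48.2 kPa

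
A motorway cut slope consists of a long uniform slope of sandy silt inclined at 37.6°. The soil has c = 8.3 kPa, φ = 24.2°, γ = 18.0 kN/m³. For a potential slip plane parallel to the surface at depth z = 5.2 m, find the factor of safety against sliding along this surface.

For an infinite slope with a slip plane parallel to the surface (no pore pressure): FS = [c + γz cos²β tanφ] / [γz sinβ cosβ].
γz = 18.0·5.2 = 93.60 kN/m²
Numerator = 8.3 + 93.60·cos²37.6°·tan24.2° = 8.3 + 93.60·0.6277·0.4494 = 34.705 kPa
Denominator = 93.60·sin37.6°·cos37.6° = 93.60·0.6101·0.7923 = 45.247 kPa
FS = 34.705 / 45.247 = 0.767

FS = 0.77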